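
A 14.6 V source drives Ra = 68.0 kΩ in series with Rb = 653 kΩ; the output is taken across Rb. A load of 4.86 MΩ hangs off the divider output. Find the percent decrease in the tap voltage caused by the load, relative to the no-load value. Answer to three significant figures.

The divider's output (Thévenin) resistance is Ra‖Rb = 61.59 kΩ.
Fractional drop under load = R_th/(R_th + R_L) = 61.59 / (61.59 + 4860) = 0.01251.
So the output falls by 1.25 %.

1.25 %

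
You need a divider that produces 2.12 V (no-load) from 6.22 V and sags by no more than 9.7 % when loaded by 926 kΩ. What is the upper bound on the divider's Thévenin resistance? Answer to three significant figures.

Loading drop = R_th/(R_th + R_L) ≤ 0.0970, so R_th ≤ R_L · ε/(1−ε) = 926 kΩ × 0.0970/0.9030 = 99.5 kΩ.
(Any R1, R2 with R2/(R1+R2) = 0.341 and R1‖R2 ≤ 99.5 kΩ will meet the spec.)

R_th ≤ 99.5 kΩ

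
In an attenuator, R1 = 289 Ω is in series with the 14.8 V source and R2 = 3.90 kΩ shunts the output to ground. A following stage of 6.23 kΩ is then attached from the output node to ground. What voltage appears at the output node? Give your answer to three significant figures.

The load sits in parallel with R2: R2‖R_L = (3900 × 6230) / (3900 + 6230) = 2399 Ω.
V_out = 14.8 × 2399 / (289 + 2399) = 14.8 × 2399/2688 = 13.2 V.

V_out ≈ 13.2 V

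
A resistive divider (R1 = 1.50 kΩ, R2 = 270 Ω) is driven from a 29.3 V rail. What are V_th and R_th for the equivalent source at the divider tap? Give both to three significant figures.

V_th = 4.47 V, R_th = 229 Ω

V_th is the open-circuit tap voltage: 29.3 × 270/(1500 + 270) = 4.47 V.
With the supply zeroed, R1 and R2 appear in parallel from the tap: R_th = R1‖R2 = (1500 × 270)/1770 = 229 Ω.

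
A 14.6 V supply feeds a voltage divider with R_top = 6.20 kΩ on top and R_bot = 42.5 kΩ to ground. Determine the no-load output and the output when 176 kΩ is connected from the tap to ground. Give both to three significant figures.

Unloaded: 12.7 V; loaded: 12.4 V

Open-circuit: V = 14.6 × 42.5/(6.20 + 42.5) = 12.7 V.
With the load, R_bot becomes R_bot‖R_L = 34.23 kΩ, so V = 14.6 × 34.23/40.43 = 12.4 V.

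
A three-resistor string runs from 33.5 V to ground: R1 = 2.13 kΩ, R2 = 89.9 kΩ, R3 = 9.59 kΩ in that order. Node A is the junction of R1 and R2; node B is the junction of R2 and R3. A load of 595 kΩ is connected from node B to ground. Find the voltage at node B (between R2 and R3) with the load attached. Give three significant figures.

V ≈ 3.12 V

At node B, R3 is in parallel with the load: R3‖R_L = 9.438 kΩ.
Below node A the resistance is R2 + (R3‖R_L) = 99.34 kΩ, so V_A = 33.5 × 99.34/101.5 = 32.80 V.
Then V_B = V_A × (R3‖R_L)/(R2 + R3‖R_L) = 32.80 × 9.438/99.34 = 3.12 V.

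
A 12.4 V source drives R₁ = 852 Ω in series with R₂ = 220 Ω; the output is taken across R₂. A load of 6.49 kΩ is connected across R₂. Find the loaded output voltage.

The load sits in parallel with R₂: R₂‖R_L = (220 × 6490) / (220 + 6490) = 212.8 Ω.
V_out = 12.4 × 212.8 / (852 + 212.8) = 12.4 × 212.8/1065 = 2.48 V.

V_out ≈ 2.48 V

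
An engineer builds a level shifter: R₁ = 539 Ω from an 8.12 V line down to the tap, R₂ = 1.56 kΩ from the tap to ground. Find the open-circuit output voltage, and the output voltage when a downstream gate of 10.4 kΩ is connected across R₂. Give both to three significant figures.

Open-circuit: V = 8.12 × 1560/(539 + 1560) = 6.03 V.
With the load, R₂ becomes R₂‖R_L = 1357 Ω, so V = 8.12 × 1357/1896 = 5.81 V.

Unloaded: 6.03 V; loaded: 5.81 V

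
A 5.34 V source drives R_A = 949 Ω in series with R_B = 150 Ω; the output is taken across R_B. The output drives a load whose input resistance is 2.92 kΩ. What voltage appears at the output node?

The load sits in parallel with R_B: R_B‖R_L = (150 × 2920) / (150 + 2920) = 142.7 Ω.
V_out = 5.34 × 142.7 / (949 + 142.7) = 5.34 × 142.7/1092 = 0.698 V.

V_out ≈ 0.698 V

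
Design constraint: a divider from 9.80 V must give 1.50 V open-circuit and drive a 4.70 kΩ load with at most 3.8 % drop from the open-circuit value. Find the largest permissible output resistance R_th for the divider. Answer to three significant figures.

R_th ≤ 186 Ω

Loading drop = R_th/(R_th + R_L) ≤ 0.0380, so R_th ≤ R_L · ε/(1−ε) = 4.70 kΩ × 0.0380/0.9620 = 186 Ω.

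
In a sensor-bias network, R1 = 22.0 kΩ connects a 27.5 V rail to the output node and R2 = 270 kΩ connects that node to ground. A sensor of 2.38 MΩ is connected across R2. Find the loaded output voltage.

The load sits in parallel with R2: R2‖R_L = (270 × 2380) / (270 + 2380) = 242.5 kΩ.
V_out = 27.5 × 242.5 / (22.0 + 242.5) = 27.5 × 242.5/264.5 = 25.2 V.

V_out ≈ 25.2 V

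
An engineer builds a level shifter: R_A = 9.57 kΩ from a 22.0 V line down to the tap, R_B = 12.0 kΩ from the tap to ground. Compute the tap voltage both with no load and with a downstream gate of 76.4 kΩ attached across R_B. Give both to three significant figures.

Unloaded: 12.2 V; loaded: 11.4 V

Open-circuit: V = 22.0 × 12.0/(9.57 + 12.0) = 12.2 V.
With the load, R_B becomes R_B‖R_L = 10.37 kΩ, so V = 22.0 × 10.37/19.94 = 11.4 V.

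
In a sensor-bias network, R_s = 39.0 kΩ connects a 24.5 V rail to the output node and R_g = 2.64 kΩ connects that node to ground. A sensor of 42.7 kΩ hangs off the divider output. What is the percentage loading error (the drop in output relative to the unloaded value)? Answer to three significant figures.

The divider's output (Thévenin) resistance is R_s‖R_g = 2.473 kΩ.
Fractional drop under load = R_th/(R_th + R_L) = 2.473 / (2.473 + 42.7) = 0.05474.
So the output falls by 5.47 %.

5.47 %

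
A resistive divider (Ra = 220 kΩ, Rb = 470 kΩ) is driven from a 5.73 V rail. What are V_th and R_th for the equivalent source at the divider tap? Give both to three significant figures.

V_th = 3.90 V, R_th = 150 kΩ

V_th is the open-circuit tap voltage: 5.73 × 470/(220 + 470) = 3.90 V.
With the supply zeroed, Ra and Rb appear in parallel from the tap: R_th = Ra‖Rb = (220 × 470)/690.0 = 150 kΩ.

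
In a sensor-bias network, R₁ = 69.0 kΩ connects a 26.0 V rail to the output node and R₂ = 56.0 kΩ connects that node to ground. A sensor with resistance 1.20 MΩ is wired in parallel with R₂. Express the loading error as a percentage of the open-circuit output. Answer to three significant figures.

2.51 %

The divider's output (Thévenin) resistance is R₁‖R₂ = 30.91 kΩ.
Fractional drop under load = R_th/(R_th + R_L) = 30.91 / (30.91 + 1200) = 0.02511.
So the output falls by 2.51 %.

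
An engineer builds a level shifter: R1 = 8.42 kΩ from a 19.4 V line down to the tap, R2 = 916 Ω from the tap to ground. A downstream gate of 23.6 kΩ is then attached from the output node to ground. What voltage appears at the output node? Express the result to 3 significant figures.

The load sits in parallel with R2: R2‖R_L = (916 × 23600) / (916 + 23600) = 881.8 Ω.
V_out = 19.4 × 881.8 / (8420 + 881.8) = 19.4 × 881.8/9302 = 1.84 V.

V_out ≈ 1.84 V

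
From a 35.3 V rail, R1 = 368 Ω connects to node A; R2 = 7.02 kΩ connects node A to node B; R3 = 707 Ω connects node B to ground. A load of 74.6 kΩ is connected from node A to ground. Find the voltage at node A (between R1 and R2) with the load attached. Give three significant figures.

V ≈ 33.5 V

Below node A the series string R2+R3 = 7727 Ω sits in parallel with the 74600 Ω load: 7002 Ω.
V_A = 35.3 × 7002/(368 + 7002) = 33.5 V.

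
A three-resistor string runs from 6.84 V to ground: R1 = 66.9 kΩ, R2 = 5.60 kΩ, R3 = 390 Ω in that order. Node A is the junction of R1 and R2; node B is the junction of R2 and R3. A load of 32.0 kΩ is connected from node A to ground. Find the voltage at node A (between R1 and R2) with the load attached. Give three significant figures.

V ≈ 0.480 V

Below node A the series string R2+R3 = 5990 Ω sits in parallel with the 32000 Ω load: 5046 Ω.
V_A = 6.84 × 5046/(66900 + 5046) = 0.480 V.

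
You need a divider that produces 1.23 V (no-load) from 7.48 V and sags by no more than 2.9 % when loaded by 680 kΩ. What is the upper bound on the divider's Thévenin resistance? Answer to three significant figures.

Loading drop = R_th/(R_th + R_L) ≤ 0.0290, so R_th ≤ R_L · ε/(1−ε) = 680 kΩ × 0.0290/0.9710 = 20.3 kΩ.
(Any R1, R2 with R2/(R1+R2) = 0.164 and R1‖R2 ≤ 20.3 kΩ will meet the spec.)

R_th ≤ 20.3 kΩ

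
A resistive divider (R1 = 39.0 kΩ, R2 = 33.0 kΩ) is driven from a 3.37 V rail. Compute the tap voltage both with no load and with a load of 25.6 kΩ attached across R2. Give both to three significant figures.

Unloaded: 1.54 V; loaded: 0.910 V

Open-circuit: V = 3.37 × 33.0/(39.0 + 33.0) = 1.54 V.
With the load, R2 becomes R2‖R_L = 14.42 kΩ, so V = 3.37 × 14.42/53.42 = 0.910 V.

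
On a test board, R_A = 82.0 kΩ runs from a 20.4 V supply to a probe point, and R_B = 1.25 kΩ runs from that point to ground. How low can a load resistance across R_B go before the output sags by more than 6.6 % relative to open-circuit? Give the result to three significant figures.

Output resistance R_th = R_A‖R_B = (82.0 × 1.25)/83.25 = 1.231 kΩ.
The fractional drop is R_th/(R_th + R_L); requiring this ≤ 0.0660 gives R_L ≥ R_th(1/0.0660 − 1) = 1.231 × 14.15 = 17.4 kΩ.

R_L(min) ≈ 17.4 kΩ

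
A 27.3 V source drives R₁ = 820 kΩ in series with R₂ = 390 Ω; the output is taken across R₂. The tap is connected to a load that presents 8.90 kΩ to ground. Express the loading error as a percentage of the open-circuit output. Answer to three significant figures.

4.20 %

The divider's output (Thévenin) resistance is R₁‖R₂ = 389.8 Ω.
Fractional drop under load = R_th/(R_th + R_L) = 389.8 / (389.8 + 8900) = 0.04196.
So the output falls by 4.20 %.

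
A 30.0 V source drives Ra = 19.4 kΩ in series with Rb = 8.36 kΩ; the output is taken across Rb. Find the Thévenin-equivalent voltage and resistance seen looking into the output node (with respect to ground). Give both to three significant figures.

V_th = 9.03 V, R_th = 5.84 kΩ

V_th is the open-circuit tap voltage: 30.0 × 8.36/(19.4 + 8.36) = 9.03 V.
With the supply zeroed, Ra and Rb appear in parallel from the tap: R_th = Ra‖Rb = (19.4 × 8.36)/27.76 = 5.84 kΩ.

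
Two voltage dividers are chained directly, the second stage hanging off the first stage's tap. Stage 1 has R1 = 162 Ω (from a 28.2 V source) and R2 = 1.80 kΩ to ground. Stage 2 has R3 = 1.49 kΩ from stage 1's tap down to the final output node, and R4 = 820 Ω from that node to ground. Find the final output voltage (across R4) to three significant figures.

V_out ≈ 8.63 V

Stage 2 presents R3+R4 = 2310 Ω as a load on stage 1's tap.
Stage 1's lower leg becomes R2‖(R3+R4) = 1012 Ω, so V_mid = 28.2 × 1012/1174 = 24.31 V.
Stage 2 is itself unloaded: V_out = V_mid × R4/(R3+R4) = 24.31 × 820/2310 = 8.63 V.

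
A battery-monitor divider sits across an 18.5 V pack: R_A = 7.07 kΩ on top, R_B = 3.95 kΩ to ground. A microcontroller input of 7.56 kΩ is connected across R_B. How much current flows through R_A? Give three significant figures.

I ≈ 1.91 mA

R_B‖R_L = 2.594 kΩ, so the source sees R_A + R_B‖R_L = 9.664 kΩ.
I = 18.5 V / 9.664 kΩ = 1.91 mA.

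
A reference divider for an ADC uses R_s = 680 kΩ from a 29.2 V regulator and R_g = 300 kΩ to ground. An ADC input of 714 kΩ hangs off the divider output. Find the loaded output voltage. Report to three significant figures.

The load sits in parallel with R_g: R_g‖R_L = (300 × 714) / (300 + 714) = 211.2 kΩ.
V_out = 29.2 × 211.2 / (680 + 211.2) = 29.2 × 211.2/891.2 = 6.92 V.
(Unloaded it would have been 8.94 V.)

V_out ≈ 6.92 V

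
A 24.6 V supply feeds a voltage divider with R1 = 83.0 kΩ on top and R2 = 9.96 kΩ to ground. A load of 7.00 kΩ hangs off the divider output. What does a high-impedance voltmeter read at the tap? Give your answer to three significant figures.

The load sits in parallel with R2: R2‖R_L = (9.96 × 7.00) / (9.96 + 7.00) = 4.111 kΩ.
V_out = 24.6 × 4.111 / (83.0 + 4.111) = 24.6 × 4.111/87.11 = 1.16 V.

V_out ≈ 1.16 V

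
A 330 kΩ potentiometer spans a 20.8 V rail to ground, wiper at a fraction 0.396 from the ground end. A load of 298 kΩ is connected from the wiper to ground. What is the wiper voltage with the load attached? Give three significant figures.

The wiper splits the pot into (1−α)R = 199.3 kΩ above and αR = 130.7 kΩ below.
Lower section ‖ load = 90.84 kΩ.
V_wiper = 20.8 × 90.84/(199.3 + 90.84) = 6.51 V.

V ≈ 6.51 V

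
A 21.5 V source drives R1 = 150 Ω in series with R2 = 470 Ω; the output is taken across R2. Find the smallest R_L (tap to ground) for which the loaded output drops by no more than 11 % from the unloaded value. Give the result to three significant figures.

R_L(min) ≈ 920 Ω

Output resistance R_th = R1‖R2 = (150 × 470)/620.0 = 113.7 Ω.
The fractional drop is R_th/(R_th + R_L); requiring this ≤ 0.110 gives R_L ≥ R_th(1/0.110 − 1) = 113.7 × 8.091 = 920 Ω.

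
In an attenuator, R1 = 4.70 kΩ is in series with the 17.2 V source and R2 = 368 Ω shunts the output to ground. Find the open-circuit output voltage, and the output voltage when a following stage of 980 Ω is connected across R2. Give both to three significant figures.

Unloaded: 1.25 V; loaded: 0.926 V

Open-circuit: V = 17.2 × 368/(4700 + 368) = 1.25 V.
With the load, R2 becomes R2‖R_L = 267.5 Ω, so V = 17.2 × 267.5/4968 = 0.926 V.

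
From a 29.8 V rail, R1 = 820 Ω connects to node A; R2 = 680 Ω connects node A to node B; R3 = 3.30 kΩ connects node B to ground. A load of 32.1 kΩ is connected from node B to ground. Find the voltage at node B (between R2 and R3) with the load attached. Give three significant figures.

V ≈ 19.8 V

At node B, R3 is in parallel with the load: R3‖R_L = 2992 Ω.
Below node A the resistance is R2 + (R3‖R_L) = 3672 Ω, so V_A = 29.8 × 3672/4492 = 24.36 V.
Then V_B = V_A × (R3‖R_L)/(R2 + R3‖R_L) = 24.36 × 2992/3672 = 19.8 V.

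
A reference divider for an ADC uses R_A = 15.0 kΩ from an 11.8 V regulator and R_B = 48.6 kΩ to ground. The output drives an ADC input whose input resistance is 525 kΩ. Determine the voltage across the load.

V_out ≈ 8.82 V

The load sits in parallel with R_B: R_B‖R_L = (48.6 × 525) / (48.6 + 525) = 44.48 kΩ.
V_out = 11.8 × 44.48 / (15.0 + 44.48) = 11.8 × 44.48/59.48 = 8.82 V.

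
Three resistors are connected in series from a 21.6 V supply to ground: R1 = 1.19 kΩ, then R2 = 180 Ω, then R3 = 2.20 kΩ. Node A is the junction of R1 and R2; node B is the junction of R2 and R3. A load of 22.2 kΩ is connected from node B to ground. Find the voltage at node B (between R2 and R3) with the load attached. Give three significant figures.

At node B, R3 is in parallel with the load: R3‖R_L = 2002 Ω.
Below node A the resistance is R2 + (R3‖R_L) = 2182 Ω, so V_A = 21.6 × 2182/3372 = 13.98 V.
Then V_B = V_A × (R3‖R_L)/(R2 + R3‖R_L) = 13.98 × 2002/2182 = 12.8 V.

V ≈ 12.8 V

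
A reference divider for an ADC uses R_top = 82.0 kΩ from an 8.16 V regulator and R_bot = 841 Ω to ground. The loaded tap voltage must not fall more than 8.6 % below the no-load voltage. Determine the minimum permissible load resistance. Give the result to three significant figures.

Output resistance R_th = R_top‖R_bot = (82000 × 841)/82840 = 832.5 Ω.
The fractional drop is R_th/(R_th + R_L); requiring this ≤ 0.0860 gives R_L ≥ R_th(1/0.0860 − 1) = 832.5 × 10.63 = 8.85 kΩ.

R_L(min) ≈ 8.85 kΩ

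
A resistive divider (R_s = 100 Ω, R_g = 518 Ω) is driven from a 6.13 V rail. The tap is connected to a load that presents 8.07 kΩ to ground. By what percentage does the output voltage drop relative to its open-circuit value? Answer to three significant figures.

1.03 %

The divider's output (Thévenin) resistance is R_s‖R_g = 83.82 Ω.
Fractional drop under load = R_th/(R_th + R_L) = 83.82 / (83.82 + 8070) = 0.01028.
So the output falls by 1.03 %.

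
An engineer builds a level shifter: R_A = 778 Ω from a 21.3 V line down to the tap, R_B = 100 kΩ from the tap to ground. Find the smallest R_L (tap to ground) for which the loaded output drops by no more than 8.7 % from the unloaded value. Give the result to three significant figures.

Output resistance R_th = R_A‖R_B = (778 × 100000)/100800 = 772.0 Ω.
The fractional drop is R_th/(R_th + R_L); requiring this ≤ 0.0870 gives R_L ≥ R_th(1/0.0870 − 1) = 772.0 × 10.49 = 8.10 kΩ.

R_L(min) ≈ 8.10 kΩ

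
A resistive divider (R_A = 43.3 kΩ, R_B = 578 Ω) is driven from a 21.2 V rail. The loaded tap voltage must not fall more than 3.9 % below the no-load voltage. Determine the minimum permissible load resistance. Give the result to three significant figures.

Output resistance R_th = R_A‖R_B = (43300 × 578)/43880 = 570.4 Ω.
The fractional drop is R_th/(R_th + R_L); requiring this ≤ 0.0390 gives R_L ≥ R_th(1/0.0390 − 1) = 570.4 × 24.64 = 14.1 kΩ.

R_L(min) ≈ 14.1 kΩ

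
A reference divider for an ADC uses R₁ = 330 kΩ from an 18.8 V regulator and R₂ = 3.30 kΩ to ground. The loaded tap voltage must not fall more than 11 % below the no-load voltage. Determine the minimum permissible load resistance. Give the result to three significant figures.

Output resistance R_th = R₁‖R₂ = (330 × 3.30)/333.3 = 3.267 kΩ.
The fractional drop is R_th/(R_th + R_L); requiring this ≤ 0.110 gives R_L ≥ R_th(1/0.110 − 1) = 3.267 × 8.091 = 26.4 kΩ.

R_L(min) ≈ 26.4 kΩ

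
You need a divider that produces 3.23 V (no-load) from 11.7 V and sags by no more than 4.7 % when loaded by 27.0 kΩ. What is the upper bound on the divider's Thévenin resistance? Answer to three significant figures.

R_th ≤ 1.33 kΩ

Loading drop = R_th/(R_th + R_L) ≤ 0.0470, so R_th ≤ R_L · ε/(1−ε) = 27.0 kΩ × 0.0470/0.9530 = 1.33 kΩ.
(Any R1, R2 with R2/(R1+R2) = 0.276 and R1‖R2 ≤ 1.33 kΩ will meet the spec.)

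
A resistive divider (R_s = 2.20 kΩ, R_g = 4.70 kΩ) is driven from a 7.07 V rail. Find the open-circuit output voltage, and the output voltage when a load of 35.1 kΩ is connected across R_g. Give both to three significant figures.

Unloaded: 4.82 V; loaded: 4.62 V

Open-circuit: V = 7.07 × 4.70/(2.20 + 4.70) = 4.82 V.
With the load, R_g becomes R_g‖R_L = 4.145 kΩ, so V = 7.07 × 4.145/6.345 = 4.62 V.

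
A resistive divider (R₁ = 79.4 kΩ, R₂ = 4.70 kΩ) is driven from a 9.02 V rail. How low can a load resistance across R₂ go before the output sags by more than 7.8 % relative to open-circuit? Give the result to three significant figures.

Output resistance R_th = R₁‖R₂ = (79.4 × 4.70)/84.10 = 4.437 kΩ.
The fractional drop is R_th/(R_th + R_L); requiring this ≤ 0.0780 gives R_L ≥ R_th(1/0.0780 − 1) = 4.437 × 11.82 = 52.5 kΩ.

R_L(min) ≈ 52.5 kΩ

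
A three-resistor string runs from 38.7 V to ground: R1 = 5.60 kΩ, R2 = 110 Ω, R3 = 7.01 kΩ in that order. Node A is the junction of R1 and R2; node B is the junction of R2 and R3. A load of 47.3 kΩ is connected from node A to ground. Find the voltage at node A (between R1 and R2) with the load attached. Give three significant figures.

Below node A the series string R2+R3 = 7120 Ω sits in parallel with the 47300 Ω load: 6188 Ω.
V_A = 38.7 × 6188/(5600 + 6188) = 20.3 V.

V ≈ 20.3 V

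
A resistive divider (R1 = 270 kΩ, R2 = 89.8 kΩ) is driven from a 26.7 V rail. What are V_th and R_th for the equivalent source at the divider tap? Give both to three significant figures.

V_th is the open-circuit tap voltage: 26.7 × 89.8/(270 + 89.8) = 6.66 V.
With the supply zeroed, R1 and R2 appear in parallel from the tap: R_th = R1‖R2 = (270 × 89.8)/359.8 = 67.4 kΩ.

V_th = 6.66 V, R_th = 67.4 kΩ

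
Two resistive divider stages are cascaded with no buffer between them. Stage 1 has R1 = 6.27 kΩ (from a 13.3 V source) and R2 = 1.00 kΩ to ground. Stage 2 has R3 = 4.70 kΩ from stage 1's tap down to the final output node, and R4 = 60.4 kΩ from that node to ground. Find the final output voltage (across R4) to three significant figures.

Stage 2 presents R3+R4 = 65.10 kΩ as a load on stage 1's tap.
Stage 1's lower leg becomes R2‖(R3+R4) = 0.9849 kΩ, so V_mid = 13.3 × 0.9849/7.255 = 1.806 V.
Stage 2 is itself unloaded: V_out = V_mid × R4/(R3+R4) = 1.806 × 60.4/65.10 = 1.68 V.

V_out ≈ 1.68 V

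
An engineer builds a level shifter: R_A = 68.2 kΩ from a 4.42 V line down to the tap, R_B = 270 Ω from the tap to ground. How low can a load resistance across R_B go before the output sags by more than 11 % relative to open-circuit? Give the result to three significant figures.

Output resistance R_th = R_A‖R_B = (68200 × 270)/68470 = 268.9 Ω.
The fractional drop is R_th/(R_th + R_L); requiring this ≤ 0.110 gives R_L ≥ R_th(1/0.110 − 1) = 268.9 × 8.091 = 2.18 kΩ.

R_L(min) ≈ 2.18 kΩ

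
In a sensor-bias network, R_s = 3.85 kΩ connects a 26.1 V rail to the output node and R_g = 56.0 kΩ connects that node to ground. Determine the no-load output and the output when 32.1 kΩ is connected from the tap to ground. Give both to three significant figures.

Open-circuit: V = 26.1 × 56.0/(3.85 + 56.0) = 24.4 V.
With the load, R_g becomes R_g‖R_L = 20.40 kΩ, so V = 26.1 × 20.40/24.25 = 22.0 V.

Unloaded: 24.4 V; loaded: 22.0 V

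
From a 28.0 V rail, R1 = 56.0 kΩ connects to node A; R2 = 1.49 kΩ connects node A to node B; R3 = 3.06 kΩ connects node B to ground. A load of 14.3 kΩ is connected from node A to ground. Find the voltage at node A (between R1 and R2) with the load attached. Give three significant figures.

V ≈ 1.63 V

Below node A the series string R2+R3 = 4.550 kΩ sits in parallel with the 14.3 kΩ load: 3.452 kΩ.
V_A = 28.0 × 3.452/(56.0 + 3.452) = 1.63 V.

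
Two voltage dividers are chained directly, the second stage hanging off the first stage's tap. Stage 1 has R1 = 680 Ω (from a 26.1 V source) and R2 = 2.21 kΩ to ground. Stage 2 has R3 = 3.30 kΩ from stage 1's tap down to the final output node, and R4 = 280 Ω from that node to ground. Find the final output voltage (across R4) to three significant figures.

Stage 2 presents R3+R4 = 3580 Ω as a load on stage 1's tap.
Stage 1's lower leg becomes R2‖(R3+R4) = 1366 Ω, so V_mid = 26.1 × 1366/2046 = 17.43 V.
Stage 2 is itself unloaded: V_out = V_mid × R4/(R3+R4) = 17.43 × 280/3580 = 1.36 V.

V_out ≈ 1.36 V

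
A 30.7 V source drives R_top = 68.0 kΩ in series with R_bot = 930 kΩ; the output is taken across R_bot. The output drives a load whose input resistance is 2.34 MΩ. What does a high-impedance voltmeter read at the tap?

V_out ≈ 27.9 V

The load sits in parallel with R_bot: R_bot‖R_L = (930 × 2340) / (930 + 2340) = 665.5 kΩ.
V_out = 30.7 × 665.5 / (68.0 + 665.5) = 30.7 × 665.5/733.5 = 27.9 V.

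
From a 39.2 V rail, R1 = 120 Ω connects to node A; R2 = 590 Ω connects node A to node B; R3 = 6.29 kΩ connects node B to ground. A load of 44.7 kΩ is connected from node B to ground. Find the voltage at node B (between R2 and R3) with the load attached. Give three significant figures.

V ≈ 34.7 V

At node B, R3 is in parallel with the load: R3‖R_L = 5514 Ω.
Below node A the resistance is R2 + (R3‖R_L) = 6104 Ω, so V_A = 39.2 × 6104/6224 = 38.44 V.
Then V_B = V_A × (R3‖R_L)/(R2 + R3‖R_L) = 38.44 × 5514/6104 = 34.7 V.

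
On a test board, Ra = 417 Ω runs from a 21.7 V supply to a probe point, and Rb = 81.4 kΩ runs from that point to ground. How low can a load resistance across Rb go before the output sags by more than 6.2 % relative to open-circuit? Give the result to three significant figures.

R_L(min) ≈ 6.28 kΩ

Output resistance R_th = Ra‖Rb = (417 × 81400)/81820 = 414.9 Ω.
The fractional drop is R_th/(R_th + R_L); requiring this ≤ 0.0620 gives R_L ≥ R_th(1/0.0620 − 1) = 414.9 × 15.13 = 6.28 kΩ.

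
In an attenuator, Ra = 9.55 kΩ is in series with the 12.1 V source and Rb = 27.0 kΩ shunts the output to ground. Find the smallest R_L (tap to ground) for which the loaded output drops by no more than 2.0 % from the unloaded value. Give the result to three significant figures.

R_L(min) ≈ 346 kΩ

Output resistance R_th = Ra‖Rb = (9.55 × 27.0)/36.55 = 7.055 kΩ.
The fractional drop is R_th/(R_th + R_L); requiring this ≤ 0.0200 gives R_L ≥ R_th(1/0.0200 − 1) = 7.055 × 49.00 = 346 kΩ.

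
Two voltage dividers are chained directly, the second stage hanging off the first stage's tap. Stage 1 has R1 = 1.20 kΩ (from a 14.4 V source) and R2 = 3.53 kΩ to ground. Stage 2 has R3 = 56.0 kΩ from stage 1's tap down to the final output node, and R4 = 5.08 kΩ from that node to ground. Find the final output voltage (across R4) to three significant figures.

Stage 2 presents R3+R4 = 61.08 kΩ as a load on stage 1's tap.
Stage 1's lower leg becomes R2‖(R3+R4) = 3.337 kΩ, so V_mid = 14.4 × 3.337/4.537 = 10.59 V.
Stage 2 is itself unloaded: V_out = V_mid × R4/(R3+R4) = 10.59 × 5.08/61.08 = 0.881 V.

V_out ≈ 0.881 V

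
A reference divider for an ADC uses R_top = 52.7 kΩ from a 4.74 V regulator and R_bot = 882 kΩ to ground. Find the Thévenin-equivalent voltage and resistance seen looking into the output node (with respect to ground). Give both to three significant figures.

V_th = 4.47 V, R_th = 49.7 kΩ

V_th is the open-circuit tap voltage: 4.74 × 882/(52.7 + 882) = 4.47 V.
With the supply zeroed, R_top and R_bot appear in parallel from the tap: R_th = R_top‖R_bot = (52.7 × 882)/934.7 = 49.7 kΩ.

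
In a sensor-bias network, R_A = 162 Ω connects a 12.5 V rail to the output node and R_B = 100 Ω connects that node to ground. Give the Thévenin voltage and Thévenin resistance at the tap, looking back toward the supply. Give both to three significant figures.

V_th = 4.77 V, R_th = 61.8 Ω

V_th is the open-circuit tap voltage: 12.5 × 100/(162 + 100) = 4.77 V.
With the supply zeroed, R_A and R_B appear in parallel from the tap: R_th = R_A‖R_B = (162 × 100)/262.0 = 61.8 Ω.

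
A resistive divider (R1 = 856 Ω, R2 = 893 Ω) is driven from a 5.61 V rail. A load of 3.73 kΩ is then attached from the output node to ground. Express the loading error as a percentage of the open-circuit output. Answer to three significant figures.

The divider's output (Thévenin) resistance is R1‖R2 = 437.1 Ω.
Fractional drop under load = R_th/(R_th + R_L) = 437.1 / (437.1 + 3730) = 0.1049.
So the output falls by 10.5 %.

10.5 %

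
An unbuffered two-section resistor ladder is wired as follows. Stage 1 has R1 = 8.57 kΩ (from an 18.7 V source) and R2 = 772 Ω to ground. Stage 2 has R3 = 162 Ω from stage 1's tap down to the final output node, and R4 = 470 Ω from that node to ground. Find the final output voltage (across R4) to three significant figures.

V_out ≈ 0.542 V

Stage 2 presents R3+R4 = 632.0 Ω as a load on stage 1's tap.
Stage 1's lower leg becomes R2‖(R3+R4) = 347.5 Ω, so V_mid = 18.7 × 347.5/8918 = 0.7287 V.
Stage 2 is itself unloaded: V_out = V_mid × R4/(R3+R4) = 0.7287 × 470/632.0 = 0.542 V.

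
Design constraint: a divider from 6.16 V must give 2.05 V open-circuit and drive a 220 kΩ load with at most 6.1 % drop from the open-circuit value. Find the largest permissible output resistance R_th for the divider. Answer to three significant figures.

R_th ≤ 14.3 kΩ

Loading drop = R_th/(R_th + R_L) ≤ 0.0610, so R_th ≤ R_L · ε/(1−ε) = 220 kΩ × 0.0610/0.9390 = 14.3 kΩ.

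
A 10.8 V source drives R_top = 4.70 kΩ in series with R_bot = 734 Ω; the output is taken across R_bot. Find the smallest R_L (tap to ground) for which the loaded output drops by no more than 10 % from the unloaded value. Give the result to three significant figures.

Output resistance R_th = R_top‖R_bot = (4700 × 734)/5434 = 634.9 Ω.
The fractional drop is R_th/(R_th + R_L); requiring this ≤ 0.100 gives R_L ≥ R_th(1/0.100 − 1) = 634.9 × 9.000 = 5.71 kΩ.

R_L(min) ≈ 5.71 kΩ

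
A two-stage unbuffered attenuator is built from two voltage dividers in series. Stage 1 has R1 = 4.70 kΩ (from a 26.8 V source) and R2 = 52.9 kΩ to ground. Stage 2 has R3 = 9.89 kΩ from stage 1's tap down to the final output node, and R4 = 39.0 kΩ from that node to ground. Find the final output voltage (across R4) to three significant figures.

Stage 2 presents R3+R4 = 48.89 kΩ as a load on stage 1's tap.
Stage 1's lower leg becomes R2‖(R3+R4) = 25.41 kΩ, so V_mid = 26.8 × 25.41/30.11 = 22.62 V.
Stage 2 is itself unloaded: V_out = V_mid × R4/(R3+R4) = 22.62 × 39.0/48.89 = 18.0 V.

V_out ≈ 18.0 V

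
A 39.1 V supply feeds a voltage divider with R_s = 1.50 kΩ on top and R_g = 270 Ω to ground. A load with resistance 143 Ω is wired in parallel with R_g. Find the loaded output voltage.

The load sits in parallel with R_g: R_g‖R_L = (270 × 143) / (270 + 143) = 93.49 Ω.
V_out = 39.1 × 93.49 / (1500 + 93.49) = 39.1 × 93.49/1593 = 2.29 V.
(Unloaded it would have been 5.96 V.)

V_out ≈ 2.29 V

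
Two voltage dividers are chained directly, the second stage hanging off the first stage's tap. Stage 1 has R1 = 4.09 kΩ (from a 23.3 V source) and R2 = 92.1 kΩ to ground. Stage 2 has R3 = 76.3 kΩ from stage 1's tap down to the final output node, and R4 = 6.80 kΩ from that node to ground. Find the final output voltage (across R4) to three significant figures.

V_out ≈ 1.74 V

Stage 2 presents R3+R4 = 83.10 kΩ as a load on stage 1's tap.
Stage 1's lower leg becomes R2‖(R3+R4) = 43.68 kΩ, so V_mid = 23.3 × 43.68/47.77 = 21.31 V.
Stage 2 is itself unloaded: V_out = V_mid × R4/(R3+R4) = 21.31 × 6.80/83.10 = 1.74 V.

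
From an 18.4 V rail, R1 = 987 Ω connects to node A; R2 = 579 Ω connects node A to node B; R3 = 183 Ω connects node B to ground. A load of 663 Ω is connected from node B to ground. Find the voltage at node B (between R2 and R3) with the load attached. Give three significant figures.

V ≈ 1.54 V

At node B, R3 is in parallel with the load: R3‖R_L = 143.4 Ω.
Below node A the resistance is R2 + (R3‖R_L) = 722.4 Ω, so V_A = 18.4 × 722.4/1709 = 7.776 V.
Then V_B = V_A × (R3‖R_L)/(R2 + R3‖R_L) = 7.776 × 143.4/722.4 = 1.54 V.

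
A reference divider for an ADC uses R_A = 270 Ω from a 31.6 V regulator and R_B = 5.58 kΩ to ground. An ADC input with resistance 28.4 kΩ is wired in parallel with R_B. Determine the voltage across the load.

V_out ≈ 29.9 V

The load sits in parallel with R_B: R_B‖R_L = (5580 × 28400) / (5580 + 28400) = 4664 Ω.
V_out = 31.6 × 4664 / (270 + 4664) = 31.6 × 4664/4934 = 29.9 V.
(Unloaded it would have been 30.1 V.)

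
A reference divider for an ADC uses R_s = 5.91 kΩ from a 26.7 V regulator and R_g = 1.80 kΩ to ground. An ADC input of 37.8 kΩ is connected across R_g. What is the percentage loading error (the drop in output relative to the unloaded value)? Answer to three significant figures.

3.52 %

The divider's output (Thévenin) resistance is R_s‖R_g = 1.380 kΩ.
Fractional drop under load = R_th/(R_th + R_L) = 1.380 / (1.380 + 37.8) = 0.03522.
So the output falls by 3.52 %.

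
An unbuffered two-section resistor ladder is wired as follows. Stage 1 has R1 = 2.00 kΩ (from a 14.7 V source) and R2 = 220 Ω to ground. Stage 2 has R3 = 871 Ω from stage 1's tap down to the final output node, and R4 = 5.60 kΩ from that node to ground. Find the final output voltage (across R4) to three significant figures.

Stage 2 presents R3+R4 = 6471 Ω as a load on stage 1's tap.
Stage 1's lower leg becomes R2‖(R3+R4) = 212.8 Ω, so V_mid = 14.7 × 212.8/2213 = 1.413 V.
Stage 2 is itself unloaded: V_out = V_mid × R4/(R3+R4) = 1.413 × 5600/6471 = 1.22 V.

V_out ≈ 1.22 V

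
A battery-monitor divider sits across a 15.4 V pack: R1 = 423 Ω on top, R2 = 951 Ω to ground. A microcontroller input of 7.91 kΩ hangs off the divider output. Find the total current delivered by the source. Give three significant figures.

I ≈ 12.1 mA

R2‖R_L = 848.9 Ω, so the source sees R1 + R2‖R_L = 1272 Ω.
I = 15.4 V / 1272 Ω = 12.1 mA.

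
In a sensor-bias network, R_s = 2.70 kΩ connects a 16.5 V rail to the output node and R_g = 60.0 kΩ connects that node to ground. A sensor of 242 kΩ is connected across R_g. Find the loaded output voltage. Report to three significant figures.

The load sits in parallel with R_g: R_g‖R_L = (60.0 × 242) / (60.0 + 242) = 48.08 kΩ.
V_out = 16.5 × 48.08 / (2.70 + 48.08) = 16.5 × 48.08/50.78 = 15.6 V.
(Unloaded it would have been 15.8 V.)

V_out ≈ 15.6 V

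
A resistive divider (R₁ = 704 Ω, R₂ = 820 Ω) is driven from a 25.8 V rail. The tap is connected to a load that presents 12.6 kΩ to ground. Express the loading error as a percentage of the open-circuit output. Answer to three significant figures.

2.92 %

The divider's output (Thévenin) resistance is R₁‖R₂ = 378.8 Ω.
Fractional drop under load = R_th/(R_th + R_L) = 378.8 / (378.8 + 12600) = 0.02919.
So the output falls by 2.92 %.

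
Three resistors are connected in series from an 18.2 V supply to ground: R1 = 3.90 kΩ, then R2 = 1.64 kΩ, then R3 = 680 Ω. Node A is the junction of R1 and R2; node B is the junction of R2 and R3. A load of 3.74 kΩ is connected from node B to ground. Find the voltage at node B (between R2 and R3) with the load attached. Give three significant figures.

At node B, R3 is in parallel with the load: R3‖R_L = 575.4 Ω.
Below node A the resistance is R2 + (R3‖R_L) = 2215 Ω, so V_A = 18.2 × 2215/6115 = 6.593 V.
Then V_B = V_A × (R3‖R_L)/(R2 + R3‖R_L) = 6.593 × 575.4/2215 = 1.71 V.

V ≈ 1.71 V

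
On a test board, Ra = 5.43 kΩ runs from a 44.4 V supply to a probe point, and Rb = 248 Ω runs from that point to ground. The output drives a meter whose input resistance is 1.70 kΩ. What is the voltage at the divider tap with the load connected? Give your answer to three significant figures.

The load sits in parallel with Rb: Rb‖R_L = (248 × 1700) / (248 + 1700) = 216.4 Ω.
V_out = 44.4 × 216.4 / (5430 + 216.4) = 44.4 × 216.4/5646 = 1.70 V.
(Unloaded it would have been 1.94 V.)

V_out ≈ 1.70 V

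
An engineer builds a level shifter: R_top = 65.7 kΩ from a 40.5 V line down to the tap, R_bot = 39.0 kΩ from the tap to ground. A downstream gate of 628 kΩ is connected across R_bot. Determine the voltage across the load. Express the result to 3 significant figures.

The load sits in parallel with R_bot: R_bot‖R_L = (39.0 × 628) / (39.0 + 628) = 36.72 kΩ.
V_out = 40.5 × 36.72 / (65.7 + 36.72) = 40.5 × 36.72/102.4 = 14.5 V.

V_out ≈ 14.5 V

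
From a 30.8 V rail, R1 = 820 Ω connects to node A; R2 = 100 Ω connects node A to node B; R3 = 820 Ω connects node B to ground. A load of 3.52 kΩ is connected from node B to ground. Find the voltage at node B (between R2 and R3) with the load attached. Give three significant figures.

V ≈ 12.9 V

At node B, R3 is in parallel with the load: R3‖R_L = 665.1 Ω.
Below node A the resistance is R2 + (R3‖R_L) = 765.1 Ω, so V_A = 30.8 × 765.1/1585 = 14.87 V.
Then V_B = V_A × (R3‖R_L)/(R2 + R3‖R_L) = 14.87 × 665.1/765.1 = 12.9 V.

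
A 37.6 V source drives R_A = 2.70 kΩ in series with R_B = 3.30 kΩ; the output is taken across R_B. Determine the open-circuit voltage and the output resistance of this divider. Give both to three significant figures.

V_th is the open-circuit tap voltage: 37.6 × 3.30/(2.70 + 3.30) = 20.7 V.
With the supply zeroed, R_A and R_B appear in parallel from the tap: R_th = R_A‖R_B = (2.70 × 3.30)/6.000 = 1.49 kΩ.

V_th = 20.7 V, R_th = 1.49 kΩ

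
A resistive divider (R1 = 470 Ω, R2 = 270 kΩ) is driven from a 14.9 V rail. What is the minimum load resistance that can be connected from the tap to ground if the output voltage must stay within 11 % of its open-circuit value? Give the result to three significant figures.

R_L(min) ≈ 3.80 kΩ

Output resistance R_th = R1‖R2 = (470 × 270000)/270500 = 469.2 Ω.
The fractional drop is R_th/(R_th + R_L); requiring this ≤ 0.110 gives R_L ≥ R_th(1/0.110 − 1) = 469.2 × 8.091 = 3.80 kΩ.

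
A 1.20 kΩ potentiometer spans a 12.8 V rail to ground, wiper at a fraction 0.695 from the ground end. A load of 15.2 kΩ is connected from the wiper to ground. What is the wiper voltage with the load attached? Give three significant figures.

V ≈ 8.75 V

The wiper splits the pot into (1−α)R = 366.0 Ω above and αR = 834.0 Ω below.
Lower section ‖ load = 790.6 Ω.
V_wiper = 12.8 × 790.6/(366.0 + 790.6) = 8.75 V.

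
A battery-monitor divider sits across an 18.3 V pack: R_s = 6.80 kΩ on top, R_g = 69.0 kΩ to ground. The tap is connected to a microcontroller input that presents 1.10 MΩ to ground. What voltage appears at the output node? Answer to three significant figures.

The load sits in parallel with R_g: R_g‖R_L = (69.0 × 1100) / (69.0 + 1100) = 64.93 kΩ.
V_out = 18.3 × 64.93 / (6.80 + 64.93) = 18.3 × 64.93/71.73 = 16.6 V.

V_out ≈ 16.6 V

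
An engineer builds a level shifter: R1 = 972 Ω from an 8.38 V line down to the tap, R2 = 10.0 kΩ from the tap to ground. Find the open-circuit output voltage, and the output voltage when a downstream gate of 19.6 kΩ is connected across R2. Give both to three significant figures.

Open-circuit: V = 8.38 × 10000/(972 + 10000) = 7.64 V.
With the load, R2 becomes R2‖R_L = 6622 Ω, so V = 8.38 × 6622/7594 = 7.31 V.

Unloaded: 7.64 V; loaded: 7.31 V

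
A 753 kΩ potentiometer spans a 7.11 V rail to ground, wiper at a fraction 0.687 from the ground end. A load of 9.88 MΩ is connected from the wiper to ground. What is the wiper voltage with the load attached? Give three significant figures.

V ≈ 4.81 V

The wiper splits the pot into (1−α)R = 235.7 kΩ above and αR = 517.3 kΩ below.
Lower section ‖ load = 491.6 kΩ.
V_wiper = 7.11 × 491.6/(235.7 + 491.6) = 4.81 V.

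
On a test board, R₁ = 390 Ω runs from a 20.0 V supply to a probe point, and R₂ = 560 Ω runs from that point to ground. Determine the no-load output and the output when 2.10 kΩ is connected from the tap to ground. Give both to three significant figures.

Unloaded: 11.8 V; loaded: 10.6 V

Open-circuit: V = 20.0 × 560/(390 + 560) = 11.8 V.
With the load, R₂ becomes R₂‖R_L = 442.1 Ω, so V = 20.0 × 442.1/832.1 = 10.6 V.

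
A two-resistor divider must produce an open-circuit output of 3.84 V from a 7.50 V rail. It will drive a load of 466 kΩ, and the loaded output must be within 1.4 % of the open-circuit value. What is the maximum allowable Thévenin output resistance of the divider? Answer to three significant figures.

Loading drop = R_th/(R_th + R_L) ≤ 0.0140, so R_th ≤ R_L · ε/(1−ε) = 466 kΩ × 0.0140/0.9860 = 6.62 kΩ.
(Any R1, R2 with R2/(R1+R2) = 0.512 and R1‖R2 ≤ 6.62 kΩ will meet the spec.)

R_th ≤ 6.62 kΩ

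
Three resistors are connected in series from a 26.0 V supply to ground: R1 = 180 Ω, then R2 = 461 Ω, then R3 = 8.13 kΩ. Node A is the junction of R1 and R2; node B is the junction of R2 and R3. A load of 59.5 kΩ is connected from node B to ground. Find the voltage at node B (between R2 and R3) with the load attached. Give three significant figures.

At node B, R3 is in parallel with the load: R3‖R_L = 7153 Ω.
Below node A the resistance is R2 + (R3‖R_L) = 7614 Ω, so V_A = 26.0 × 7614/7794 = 25.40 V.
Then V_B = V_A × (R3‖R_L)/(R2 + R3‖R_L) = 25.40 × 7153/7614 = 23.9 V.

V ≈ 23.9 V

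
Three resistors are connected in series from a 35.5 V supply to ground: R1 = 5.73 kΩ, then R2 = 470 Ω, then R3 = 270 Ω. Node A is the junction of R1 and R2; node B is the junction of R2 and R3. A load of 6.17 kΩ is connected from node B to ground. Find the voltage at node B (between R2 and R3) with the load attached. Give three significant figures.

V ≈ 1.42 V

At node B, R3 is in parallel with the load: R3‖R_L = 258.7 Ω.
Below node A the resistance is R2 + (R3‖R_L) = 728.7 Ω, so V_A = 35.5 × 728.7/6459 = 4.005 V.
Then V_B = V_A × (R3‖R_L)/(R2 + R3‖R_L) = 4.005 × 258.7/728.7 = 1.42 V.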